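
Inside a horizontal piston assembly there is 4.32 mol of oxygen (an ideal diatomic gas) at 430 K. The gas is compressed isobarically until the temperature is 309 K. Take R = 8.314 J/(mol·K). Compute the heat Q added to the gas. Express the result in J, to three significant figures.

Isobaric: W = nRΔT = (4.32)(8.314)(-121) = -4346 J.
ΔU = nCᵥΔT with Cᵥ = 5R/2: ΔU = (4.32)(20.79)(-121) = -10865 J.
Q = ΔU + W = -10865 − 4346 = -15211 J.

Q ≈ -15200 J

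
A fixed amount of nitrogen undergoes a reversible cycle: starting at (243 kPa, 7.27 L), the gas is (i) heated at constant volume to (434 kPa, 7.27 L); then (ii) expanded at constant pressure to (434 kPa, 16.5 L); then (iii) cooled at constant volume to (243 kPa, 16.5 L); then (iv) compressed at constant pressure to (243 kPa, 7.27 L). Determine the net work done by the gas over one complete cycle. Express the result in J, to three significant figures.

Constant-volume legs do no work.
W(ii) = (434)(16.5 − 7.27) = 4006 J; W(iv) = (243)(7.27 − 16.5) = -2243 J.
W_net = 4006 − 2243 = 1763 J (the clockwise enclosed area).

W_net ≈ 1760 J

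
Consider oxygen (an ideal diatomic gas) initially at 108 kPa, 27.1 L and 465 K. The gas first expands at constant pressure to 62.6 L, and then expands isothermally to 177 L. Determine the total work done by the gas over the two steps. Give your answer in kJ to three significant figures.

Step 1 (isobaric): W = PΔV = (108 kPa)(62.6 − 27.1 L) = 3834 J.
After step 1: P = 108 kPa, V = 62.6 L, T = 1074 K.
Step 2 (isothermal): W = P₁V₁ ln(V₂/V₁) = (6761) ln(177/62.6) = 7027 J.
W_total = 3834 + 7027 = 10861 J.

W_total ≈ 10.9 kJ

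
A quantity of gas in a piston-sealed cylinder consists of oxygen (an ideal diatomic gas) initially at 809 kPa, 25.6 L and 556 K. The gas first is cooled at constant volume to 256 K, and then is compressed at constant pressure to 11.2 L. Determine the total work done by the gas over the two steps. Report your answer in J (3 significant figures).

W_total ≈ -5360 J

Step 1 (isochoric): W = 0 (constant volume).
After step 1: P = 372.5 kPa (V unchanged).
Step 2 (isobaric): W = PΔV = (372.5 kPa)(11.2 − 25.6 L) = -5364 J.
W_total = 0 − 5364 = -5364 J.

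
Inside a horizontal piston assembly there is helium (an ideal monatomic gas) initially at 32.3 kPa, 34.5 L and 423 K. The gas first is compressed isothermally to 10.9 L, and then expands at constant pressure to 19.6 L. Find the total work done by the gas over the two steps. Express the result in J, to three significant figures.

Step 1 (isothermal): W = P₁V₁ ln(V₂/V₁) = (1114) ln(10.9/34.5) = -1284 J.
After step 1: P = 102.2 kPa, V = 10.9 L, T = 423 K.
Step 2 (isobaric): W = PΔV = (102.2 kPa)(19.6 − 10.9 L) = 889.4 J.
W_total = -1284 + 889.4 = -394.5 J.

W_total ≈ -395 J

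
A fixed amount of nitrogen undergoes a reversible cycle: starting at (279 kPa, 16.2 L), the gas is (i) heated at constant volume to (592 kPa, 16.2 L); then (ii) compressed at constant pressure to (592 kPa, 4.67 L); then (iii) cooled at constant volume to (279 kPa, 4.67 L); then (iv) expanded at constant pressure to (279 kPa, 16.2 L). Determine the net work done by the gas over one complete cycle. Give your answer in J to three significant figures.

Constant-volume legs do no work.
W(ii) = (592)(4.67 − 16.2) = -6826 J; W(iv) = (279)(16.2 − 4.67) = 3217 J.
W_net = -6826 + 3217 = -3609 J (the counter-clockwise enclosed area).

W_net ≈ -3610 J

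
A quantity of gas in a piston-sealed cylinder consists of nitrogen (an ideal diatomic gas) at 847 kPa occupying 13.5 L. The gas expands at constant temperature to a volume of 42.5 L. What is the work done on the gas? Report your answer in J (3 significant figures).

Isothermal: W = nRT ln(V₂/V₁) = P₁V₁ ln(V₂/V₁).
P₁V₁ = (847 kPa)(13.5 L) = 11434 J.
W = 11434 × ln(42.5/13.5) = 11434 × 1.147
W_by_gas = 13113 J; work on gas = −W_by = -13113 J.

W ≈ -13100 J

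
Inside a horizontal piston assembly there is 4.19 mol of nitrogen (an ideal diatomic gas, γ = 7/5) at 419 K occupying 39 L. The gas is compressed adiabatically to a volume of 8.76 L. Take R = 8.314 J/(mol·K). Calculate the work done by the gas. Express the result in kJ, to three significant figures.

Adiabatic: TV^(γ−1) = const with γ = 7/5.
T₂ = T₁ (V₁/V₂)^(γ−1) = 419 × (39/8.76)^0.4 = 419 × 1.817 = 761.4 K.
W_by = nCᵥ(T₁ − T₂) = (4.19)(20.79)(419 − 761.4) = -29823 J.

W ≈ -29.8 kJ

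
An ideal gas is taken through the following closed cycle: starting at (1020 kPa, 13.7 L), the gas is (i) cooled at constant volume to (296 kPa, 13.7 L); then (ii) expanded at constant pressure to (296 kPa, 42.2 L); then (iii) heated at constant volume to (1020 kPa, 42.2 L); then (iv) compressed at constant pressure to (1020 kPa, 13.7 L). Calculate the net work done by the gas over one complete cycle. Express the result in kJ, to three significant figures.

Constant-volume legs do no work.
W(ii) = (296)(42.2 − 13.7) = 8436 J; W(iv) = (1020)(13.7 − 42.2) = -29070 J.
W_net = 8436 − 29070 = -20634 J (the counter-clockwise enclosed area).

W_net ≈ -20.6 kJ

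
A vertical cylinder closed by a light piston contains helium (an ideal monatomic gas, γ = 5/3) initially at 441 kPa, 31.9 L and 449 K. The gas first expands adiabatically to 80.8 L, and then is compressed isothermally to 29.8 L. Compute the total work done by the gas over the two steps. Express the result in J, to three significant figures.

W_total ≈ 2190 J

Step 1 (adiabatic): W = (P₁V₁ − P₂V₂)/(γ−1) = (14068 − 7571)/0.667 = 9745 J.
After step 1: P = 93.7 kPa, V = 80.8 L, T = 241.6 K.
Step 2 (isothermal): W = P₁V₁ ln(V₂/V₁) = (7571) ln(29.8/80.8) = -7552 J.
W_total = 9745 − 7552 = 2194 J.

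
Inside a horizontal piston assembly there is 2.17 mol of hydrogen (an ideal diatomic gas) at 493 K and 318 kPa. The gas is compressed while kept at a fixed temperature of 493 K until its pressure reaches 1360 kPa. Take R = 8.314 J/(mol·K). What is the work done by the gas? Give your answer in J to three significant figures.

W ≈ -12900 J

Isothermal process: W = nRT ln(V₂/V₁) = nRT ln(P₁/P₂).
W = (2.17)(8.314)(493) × ln(318/1360)
  = 8894 × ln(0.2338) = 8894 × -1.453
W_by_gas = -12925 J.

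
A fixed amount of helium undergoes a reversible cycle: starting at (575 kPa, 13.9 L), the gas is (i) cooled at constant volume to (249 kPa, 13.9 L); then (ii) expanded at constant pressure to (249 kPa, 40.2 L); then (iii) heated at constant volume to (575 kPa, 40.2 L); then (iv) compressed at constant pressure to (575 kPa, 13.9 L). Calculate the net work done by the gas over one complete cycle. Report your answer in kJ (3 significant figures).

Constant-volume legs do no work.
W(ii) = (249)(40.2 − 13.9) = 6549 J; W(iv) = (575)(13.9 − 40.2) = -15123 J.
W_net = 6549 − 15123 = -8574 J (the counter-clockwise enclosed area).

W_net ≈ -8.57 kJ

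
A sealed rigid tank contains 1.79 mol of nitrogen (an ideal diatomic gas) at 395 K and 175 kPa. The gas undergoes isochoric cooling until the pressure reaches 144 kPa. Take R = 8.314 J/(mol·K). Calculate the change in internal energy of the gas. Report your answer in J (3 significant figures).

ΔU ≈ -2600 J

Constant volume ⇒ W = 0, so Q = ΔU = nCᵥΔT with Cᵥ = 5R/2 = 20.79 J/(mol·K).
At constant V, T₂/T₁ = P₂/P₁ ⇒ ΔT = T₁(P₂/P₁ − 1) = 395·(144/175 − 1) = -69.97 K.
ΔU = (1.79)(20.79)(-69.97) = -2603 J.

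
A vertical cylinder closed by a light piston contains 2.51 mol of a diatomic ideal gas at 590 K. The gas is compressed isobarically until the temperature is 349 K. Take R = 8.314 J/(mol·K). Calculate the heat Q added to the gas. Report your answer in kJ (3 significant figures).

Isobaric: W = nRΔT = (2.51)(8.314)(-241) = -5029 J.
ΔU = nCᵥΔT with Cᵥ = 5R/2: ΔU = (2.51)(20.79)(-241) = -12573 J.
Q = ΔU + W = -12573 − 5029 = -17602 J.

Q ≈ -17.6 kJ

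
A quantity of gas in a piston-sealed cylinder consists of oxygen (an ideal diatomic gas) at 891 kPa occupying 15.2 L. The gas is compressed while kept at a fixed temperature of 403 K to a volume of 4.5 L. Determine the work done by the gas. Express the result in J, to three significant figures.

Isothermal: W = nRT ln(V₂/V₁) = P₁V₁ ln(V₂/V₁).
P₁V₁ = (891 kPa)(15.2 L) = 13543 J.
W = 13543 × ln(4.5/15.2) = 13543 × -1.217
W_by_gas = -16485 J.

W ≈ -16500 J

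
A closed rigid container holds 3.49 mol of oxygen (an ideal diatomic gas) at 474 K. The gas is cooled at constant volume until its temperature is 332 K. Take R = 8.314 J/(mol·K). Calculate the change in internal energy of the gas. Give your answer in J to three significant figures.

ΔU ≈ -10300 J

Constant volume ⇒ W = 0, so Q = ΔU = nCᵥΔT with Cᵥ = 5R/2 = 20.79 J/(mol·K).
ΔU = (3.49)(20.79)(332 − 474) = -10301 J.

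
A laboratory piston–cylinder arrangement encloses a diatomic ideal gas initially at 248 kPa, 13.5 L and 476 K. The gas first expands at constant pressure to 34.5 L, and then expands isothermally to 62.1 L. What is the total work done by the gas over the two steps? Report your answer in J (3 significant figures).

W_total ≈ 10200 J

Step 1 (isobaric): W = PΔV = (248 kPa)(34.5 − 13.5 L) = 5208 J.
After step 1: P = 248 kPa, V = 34.5 L, T = 1216 K.
Step 2 (isothermal): W = P₁V₁ ln(V₂/V₁) = (8556) ln(62.1/34.5) = 5029 J.
W_total = 5208 + 5029 = 10237 J.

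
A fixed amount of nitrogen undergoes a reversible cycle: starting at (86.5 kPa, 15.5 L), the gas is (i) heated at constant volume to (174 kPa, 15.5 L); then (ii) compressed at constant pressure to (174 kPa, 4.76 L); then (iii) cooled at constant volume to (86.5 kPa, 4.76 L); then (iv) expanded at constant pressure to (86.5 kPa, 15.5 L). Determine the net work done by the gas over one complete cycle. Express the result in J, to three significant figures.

Constant-volume legs do no work.
W(ii) = (174)(4.76 − 15.5) = -1869 J; W(iv) = (86.5)(15.5 − 4.76) = 929 J.
W_net = -1869 + 929 = -939.8 J (the counter-clockwise enclosed area).

W_net ≈ -940 J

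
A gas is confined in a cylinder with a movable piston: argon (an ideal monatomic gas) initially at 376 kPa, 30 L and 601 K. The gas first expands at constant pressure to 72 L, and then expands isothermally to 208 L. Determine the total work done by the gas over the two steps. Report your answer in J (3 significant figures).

Step 1 (isobaric): W = PΔV = (376 kPa)(72 − 30 L) = 15792 J.
After step 1: P = 376 kPa, V = 72 L, T = 1442 K.
Step 2 (isothermal): W = P₁V₁ ln(V₂/V₁) = (27072) ln(208/72) = 28720 J.
W_total = 15792 + 28720 = 44512 J.

W_total ≈ 44500 J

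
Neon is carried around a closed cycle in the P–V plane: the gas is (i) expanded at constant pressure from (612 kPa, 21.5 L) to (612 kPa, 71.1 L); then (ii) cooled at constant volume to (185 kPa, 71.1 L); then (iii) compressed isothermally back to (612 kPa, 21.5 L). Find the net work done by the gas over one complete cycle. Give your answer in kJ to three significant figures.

W_net ≈ 14.6 kJ

Leg (i): W = PΔV = (612)(71.1 − 21.5) = 30355 J.
Leg (ii): W = 0.
Leg (iii): W = PᵢVᵢ ln(V_f/Vᵢ) = (13153) ln(21.5/71.1) = -15732 J.
W_net = 30355 − 15732 = 14623 J.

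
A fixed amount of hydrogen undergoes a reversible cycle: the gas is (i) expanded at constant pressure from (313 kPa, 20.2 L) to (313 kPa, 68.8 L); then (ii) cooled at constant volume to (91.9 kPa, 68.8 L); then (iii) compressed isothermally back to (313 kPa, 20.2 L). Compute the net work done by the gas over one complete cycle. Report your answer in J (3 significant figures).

W_net ≈ 7460 J

Leg (i): W = PΔV = (313)(68.8 − 20.2) = 15212 J.
Leg (ii): W = 0.
Leg (iii): W = PᵢVᵢ ln(V_f/Vᵢ) = (6323) ln(20.2/68.8) = -7749 J.
W_net = 15212 − 7749 = 7463 J.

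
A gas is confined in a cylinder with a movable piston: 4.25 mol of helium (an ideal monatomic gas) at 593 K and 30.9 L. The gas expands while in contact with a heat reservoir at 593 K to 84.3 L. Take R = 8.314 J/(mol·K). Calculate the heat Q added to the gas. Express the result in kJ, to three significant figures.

Isothermal ⇒ ΔU = 0, so Q = W = nRT ln(V₂/V₁).
Q = (4.25)(8.314)(593) ln(84.3/30.9) = 20953 × 1.004 = 21029 J.

Q ≈ 21.0 kJ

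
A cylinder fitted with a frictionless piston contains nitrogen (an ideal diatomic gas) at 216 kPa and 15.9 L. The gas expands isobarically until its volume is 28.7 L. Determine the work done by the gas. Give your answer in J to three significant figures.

W ≈ 2760 J

Isobaric: W = P ΔV.
W = (216 kPa)(28.7 − 15.9 L) = (216)(12.8) = 2765 J.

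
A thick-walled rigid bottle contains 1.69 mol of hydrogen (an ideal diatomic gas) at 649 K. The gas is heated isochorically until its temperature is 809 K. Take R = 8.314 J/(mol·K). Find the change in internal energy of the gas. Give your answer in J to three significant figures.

ΔU ≈ 5620 J

Constant volume ⇒ W = 0, so Q = ΔU = nCᵥΔT with Cᵥ = 5R/2 = 20.79 J/(mol·K).
ΔU = (1.69)(20.79)(809 − 649) = 5620 J.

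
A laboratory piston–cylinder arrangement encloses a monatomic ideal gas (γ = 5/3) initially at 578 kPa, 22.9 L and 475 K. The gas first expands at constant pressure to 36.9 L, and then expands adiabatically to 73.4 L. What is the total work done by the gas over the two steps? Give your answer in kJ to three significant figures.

W_total ≈ 19.9 kJ

Step 1 (isobaric): W = PΔV = (578 kPa)(36.9 − 22.9 L) = 8092 J.
After step 1: P = 578 kPa, V = 36.9 L, T = 765.4 K.
Step 2 (adiabatic): W = (P₁V₁ − P₂V₂)/(γ−1) = (21328 − 13485)/0.667 = 11765 J.
W_total = 8092 + 11765 = 19857 J.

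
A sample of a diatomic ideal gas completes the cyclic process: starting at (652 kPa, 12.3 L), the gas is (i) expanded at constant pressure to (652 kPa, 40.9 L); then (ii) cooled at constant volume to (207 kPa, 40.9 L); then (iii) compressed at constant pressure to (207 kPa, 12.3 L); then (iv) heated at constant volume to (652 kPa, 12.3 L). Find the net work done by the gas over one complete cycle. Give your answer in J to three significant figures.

Constant-volume legs do no work.
W(i) = (652)(40.9 − 12.3) = 18647 J; W(iii) = (207)(12.3 − 40.9) = -5920 J.
W_net = 18647 − 5920 = 12727 J (the clockwise enclosed area).

W_net ≈ 12700 J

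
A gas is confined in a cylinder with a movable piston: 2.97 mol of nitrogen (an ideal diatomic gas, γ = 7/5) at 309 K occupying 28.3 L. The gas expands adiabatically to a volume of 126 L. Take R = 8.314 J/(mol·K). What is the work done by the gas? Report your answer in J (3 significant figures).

W ≈ 8580 J

Adiabatic: TV^(γ−1) = const with γ = 7/5.
T₂ = T₁ (V₁/V₂)^(γ−1) = 309 × (28.3/126)^0.4 = 309 × 0.5503 = 170 K.
W_by = nCᵥ(T₁ − T₂) = (2.97)(20.79)(309 − 170) = 8579 J.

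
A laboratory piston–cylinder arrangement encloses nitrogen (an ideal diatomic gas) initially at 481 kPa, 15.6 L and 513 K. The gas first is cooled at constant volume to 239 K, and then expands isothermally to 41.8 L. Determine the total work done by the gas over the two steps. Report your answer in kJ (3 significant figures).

Step 1 (isochoric): W = 0 (constant volume).
After step 1: P = 224.1 kPa (V unchanged).
Step 2 (isothermal): W = P₁V₁ ln(V₂/V₁) = (3496) ln(41.8/15.6) = 3446 J.
W_total = 0 + 3446 = 3446 J.

W_total ≈ 3.45 kJ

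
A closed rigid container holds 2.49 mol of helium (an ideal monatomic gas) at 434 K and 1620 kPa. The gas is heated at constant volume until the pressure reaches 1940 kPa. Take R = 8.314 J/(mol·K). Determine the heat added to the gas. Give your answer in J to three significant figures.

Constant volume ⇒ W = 0, so Q = ΔU = nCᵥΔT with Cᵥ = 3R/2 = 12.47 J/(mol·K).
At constant V, T₂/T₁ = P₂/P₁ ⇒ ΔT = T₁(P₂/P₁ − 1) = 434·(1940/1620 − 1) = 85.73 K.
ΔU = (2.49)(12.47)(85.73) = 2662 J.

Q ≈ 2660 J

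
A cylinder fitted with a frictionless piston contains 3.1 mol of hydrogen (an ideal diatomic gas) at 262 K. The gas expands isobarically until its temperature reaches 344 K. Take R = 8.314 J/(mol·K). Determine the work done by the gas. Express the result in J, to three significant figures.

Isobaric: W = P ΔV = nR ΔT.
W = (3.1)(8.314)(344 − 262) = 2113 J.

W ≈ 2110 J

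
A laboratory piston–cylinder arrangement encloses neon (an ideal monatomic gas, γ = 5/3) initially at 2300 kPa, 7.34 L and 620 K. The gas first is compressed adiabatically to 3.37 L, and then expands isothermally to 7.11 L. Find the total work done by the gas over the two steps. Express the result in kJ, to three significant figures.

W_total ≈ 3.95 kJ

Step 1 (adiabatic): W = (P₁V₁ − P₂V₂)/(γ−1) = (16882 − 28366)/0.667 = -17226 J.
After step 1: P = 8417 kPa, V = 3.37 L, T = 1042 K.
Step 2 (isothermal): W = P₁V₁ ln(V₂/V₁) = (28366) ln(7.11/3.37) = 21178 J.
W_total = -17226 + 21178 = 3952 J.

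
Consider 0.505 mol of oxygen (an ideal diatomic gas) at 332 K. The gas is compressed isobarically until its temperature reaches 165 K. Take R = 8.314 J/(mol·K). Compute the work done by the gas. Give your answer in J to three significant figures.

Isobaric: W = P ΔV = nR ΔT.
W = (0.505)(8.314)(165 − 332) = -701.2 J.

W ≈ -701 J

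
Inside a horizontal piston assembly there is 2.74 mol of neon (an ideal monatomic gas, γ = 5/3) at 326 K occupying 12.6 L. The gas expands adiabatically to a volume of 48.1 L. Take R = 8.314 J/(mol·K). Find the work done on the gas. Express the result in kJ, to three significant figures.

Adiabatic: TV^(γ−1) = const with γ = 5/3.
T₂ = T₁ (V₁/V₂)^(γ−1) = 326 × (12.6/48.1)^0.667 = 326 × 0.4094 = 133.5 K.
W_by = nCᵥ(T₁ − T₂) = (2.74)(12.47)(326 − 133.5) = 6579 J.
Work on gas = −W_by = -6579 J.

W ≈ -6.58 kJ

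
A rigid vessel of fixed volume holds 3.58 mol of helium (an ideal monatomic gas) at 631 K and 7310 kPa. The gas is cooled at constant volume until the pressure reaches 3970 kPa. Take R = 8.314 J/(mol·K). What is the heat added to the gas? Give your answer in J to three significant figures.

Q ≈ -12900 J

Constant volume ⇒ W = 0, so Q = ΔU = nCᵥΔT with Cᵥ = 3R/2 = 12.47 J/(mol·K).
At constant V, T₂/T₁ = P₂/P₁ ⇒ ΔT = T₁(P₂/P₁ − 1) = 631·(3970/7310 − 1) = -288.3 K.
ΔU = (3.58)(12.47)(-288.3) = -12872 J.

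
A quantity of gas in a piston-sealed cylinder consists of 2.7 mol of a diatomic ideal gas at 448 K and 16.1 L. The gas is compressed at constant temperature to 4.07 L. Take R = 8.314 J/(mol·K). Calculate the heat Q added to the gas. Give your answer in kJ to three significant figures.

Q ≈ -13.8 kJ

Isothermal ⇒ ΔU = 0, so Q = W = nRT ln(V₂/V₁).
Q = (2.7)(8.314)(448) ln(4.07/16.1) = 10057 × -1.375 = -13830 J.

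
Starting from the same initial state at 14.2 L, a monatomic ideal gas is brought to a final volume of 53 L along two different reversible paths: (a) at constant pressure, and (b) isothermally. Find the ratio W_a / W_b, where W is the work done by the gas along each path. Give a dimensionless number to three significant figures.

Path (a) isobaric: W = P₁(V₂ − V₁) → W_a/(P₁V₁) = 2.732.
Path (b) isothermal: W = P₁V₁ ln(V₂/V₁) → W_b/(P₁V₁) = 1.317.
W_a / W_b = 2.732 / 1.317 = 2.075.

W_a / W_b ≈ 2.07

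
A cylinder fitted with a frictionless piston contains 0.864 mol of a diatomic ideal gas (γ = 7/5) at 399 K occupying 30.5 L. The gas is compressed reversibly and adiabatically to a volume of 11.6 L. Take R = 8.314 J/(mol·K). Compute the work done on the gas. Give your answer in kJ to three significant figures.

Adiabatic: TV^(γ−1) = const with γ = 7/5.
T₂ = T₁ (V₁/V₂)^(γ−1) = 399 × (30.5/11.6)^0.4 = 399 × 1.472 = 587.4 K.
W_by = nCᵥ(T₁ − T₂) = (0.864)(20.79)(399 − 587.4) = -3383 J.
Work on gas = −W_by = 3383 J.

W ≈ 3.38 kJ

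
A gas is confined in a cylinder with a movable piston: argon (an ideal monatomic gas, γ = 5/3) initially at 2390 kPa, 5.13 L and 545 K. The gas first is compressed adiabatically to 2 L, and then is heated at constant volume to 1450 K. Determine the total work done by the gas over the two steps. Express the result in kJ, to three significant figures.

Step 1 (adiabatic): W = (P₁V₁ − P₂V₂)/(γ−1) = (12261 − 22974)/0.667 = -16070 J.
Step 2 (isochoric): W = 0 (constant volume).
W_total = -16070 + 0 = -16070 J.

W_total ≈ -16.1 kJ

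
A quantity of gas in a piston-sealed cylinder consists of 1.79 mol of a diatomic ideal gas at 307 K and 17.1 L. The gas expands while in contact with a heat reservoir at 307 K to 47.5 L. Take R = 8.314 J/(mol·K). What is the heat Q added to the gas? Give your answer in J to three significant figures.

Isothermal ⇒ ΔU = 0, so Q = W = nRT ln(V₂/V₁).
Q = (1.79)(8.314)(307) ln(47.5/17.1) = 4569 × 1.022 = 4668 J.

Q ≈ 4670 J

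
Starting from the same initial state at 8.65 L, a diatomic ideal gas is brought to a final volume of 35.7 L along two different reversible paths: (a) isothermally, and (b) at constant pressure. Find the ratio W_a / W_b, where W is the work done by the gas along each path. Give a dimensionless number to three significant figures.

Path (a) isothermal: W = P₁V₁ ln(V₂/V₁) → W_a/(P₁V₁) = 1.418.
Path (b) isobaric: W = P₁(V₂ − V₁) → W_b/(P₁V₁) = 3.127.
W_a / W_b = 1.418 / 3.127 = 0.4533.

W_a / W_b ≈ 0.453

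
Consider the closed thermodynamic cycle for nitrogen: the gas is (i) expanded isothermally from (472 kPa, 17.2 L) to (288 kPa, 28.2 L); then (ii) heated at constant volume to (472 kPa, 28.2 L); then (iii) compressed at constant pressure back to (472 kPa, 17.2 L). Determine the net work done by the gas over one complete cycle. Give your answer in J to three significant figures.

W_net ≈ -1180 J

Leg (i): W = PᵢVᵢ ln(V_f/Vᵢ) = (8118) ln(28.2/17.2) = 4014 J.
Leg (ii): W = 0.
Leg (iii): W = PΔV = (472)(17.2 − 28.2) = -5192 J.
W_net = 4014 − 5192 = -1178 J.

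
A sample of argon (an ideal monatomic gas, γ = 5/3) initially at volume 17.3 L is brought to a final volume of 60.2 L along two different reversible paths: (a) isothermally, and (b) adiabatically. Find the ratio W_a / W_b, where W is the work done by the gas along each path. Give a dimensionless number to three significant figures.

W_a / W_b ≈ 1.47

Path (a) isothermal: W = P₁V₁ ln(V₂/V₁) → W_a/(P₁V₁) = 1.247.
Path (b) adiabatic: W = P₁V₁(1 − (V₁/V₂)^(γ−1))/(γ−1) → W_b/(P₁V₁) = 0.8468.
W_a / W_b = 1.247 / 0.8468 = 1.473.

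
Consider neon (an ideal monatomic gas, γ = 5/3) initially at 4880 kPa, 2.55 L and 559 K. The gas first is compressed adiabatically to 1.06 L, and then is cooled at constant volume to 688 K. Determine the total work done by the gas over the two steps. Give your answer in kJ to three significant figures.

W_total ≈ -14.8 kJ

Step 1 (adiabatic): W = (P₁V₁ − P₂V₂)/(γ−1) = (12444 − 22342)/0.667 = -14847 J.
Step 2 (isochoric): W = 0 (constant volume).
W_total = -14847 + 0 = -14847 J.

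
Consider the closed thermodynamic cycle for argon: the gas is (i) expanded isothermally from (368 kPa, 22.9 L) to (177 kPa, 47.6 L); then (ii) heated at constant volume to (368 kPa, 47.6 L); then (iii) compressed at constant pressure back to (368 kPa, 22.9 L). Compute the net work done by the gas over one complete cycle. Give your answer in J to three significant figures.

Leg (i): W = PᵢVᵢ ln(V_f/Vᵢ) = (8427) ln(47.6/22.9) = 6166 J.
Leg (ii): W = 0.
Leg (iii): W = PΔV = (368)(22.9 − 47.6) = -9090 J.
W_net = 6166 − 9090 = -2923 J.

W_net ≈ -2920 J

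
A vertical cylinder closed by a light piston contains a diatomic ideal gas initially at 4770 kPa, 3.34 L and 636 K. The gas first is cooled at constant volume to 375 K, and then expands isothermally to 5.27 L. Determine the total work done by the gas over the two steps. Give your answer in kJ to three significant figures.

Step 1 (isochoric): W = 0 (constant volume).
After step 1: P = 2812 kPa (V unchanged).
Step 2 (isothermal): W = P₁V₁ ln(V₂/V₁) = (9394) ln(5.27/3.34) = 4284 J.
W_total = 0 + 4284 = 4284 J.

W_total ≈ 4.28 kJ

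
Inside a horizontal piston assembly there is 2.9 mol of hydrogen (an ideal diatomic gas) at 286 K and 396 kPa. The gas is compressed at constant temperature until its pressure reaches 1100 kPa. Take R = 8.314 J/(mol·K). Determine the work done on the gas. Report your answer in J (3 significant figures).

W ≈ 7040 J

Isothermal process: W = nRT ln(V₂/V₁) = nRT ln(P₁/P₂).
W = (2.9)(8.314)(286) × ln(396/1100)
  = 6896 × ln(0.36) = 6896 × -1.022
W_by_gas = -7045 J; work on gas = −W_by = 7045 J.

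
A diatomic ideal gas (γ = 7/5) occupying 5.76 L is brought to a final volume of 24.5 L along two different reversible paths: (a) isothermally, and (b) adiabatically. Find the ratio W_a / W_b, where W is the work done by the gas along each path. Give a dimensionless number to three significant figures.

W_a / W_b ≈ 1.32

Path (a) isothermal: W = P₁V₁ ln(V₂/V₁) → W_a/(P₁V₁) = 1.448.
Path (b) adiabatic: W = P₁V₁(1 − (V₁/V₂)^(γ−1))/(γ−1) → W_b/(P₁V₁) = 1.099.
W_a / W_b = 1.448 / 1.099 = 1.317.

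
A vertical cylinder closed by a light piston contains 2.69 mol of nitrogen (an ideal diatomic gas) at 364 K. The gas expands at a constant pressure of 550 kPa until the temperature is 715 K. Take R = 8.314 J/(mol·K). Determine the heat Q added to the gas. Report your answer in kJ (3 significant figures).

Q ≈ 27.5 kJ

Isobaric: W = nRΔT = (2.69)(8.314)(351) = 7850 J.
ΔU = nCᵥΔT with Cᵥ = 5R/2: ΔU = (2.69)(20.79)(351) = 19625 J.
Q = ΔU + W = 19625 + 7850 = 27475 J.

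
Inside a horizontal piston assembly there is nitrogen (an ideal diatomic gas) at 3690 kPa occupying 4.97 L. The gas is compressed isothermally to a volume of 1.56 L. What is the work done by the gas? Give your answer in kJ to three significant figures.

W ≈ -21.3 kJ

Isothermal: W = nRT ln(V₂/V₁) = P₁V₁ ln(V₂/V₁).
P₁V₁ = (3690 kPa)(4.97 L) = 18339 J.
W = 18339 × ln(1.56/4.97) = 18339 × -1.159
W_by_gas = -21250 J.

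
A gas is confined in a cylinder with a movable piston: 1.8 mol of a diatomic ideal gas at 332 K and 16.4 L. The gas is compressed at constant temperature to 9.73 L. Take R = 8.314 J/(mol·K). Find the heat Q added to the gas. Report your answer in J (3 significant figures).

Q ≈ -2590 J

Isothermal ⇒ ΔU = 0, so Q = W = nRT ln(V₂/V₁).
Q = (1.8)(8.314)(332) ln(9.73/16.4) = 4968 × -0.5221 = -2594 J.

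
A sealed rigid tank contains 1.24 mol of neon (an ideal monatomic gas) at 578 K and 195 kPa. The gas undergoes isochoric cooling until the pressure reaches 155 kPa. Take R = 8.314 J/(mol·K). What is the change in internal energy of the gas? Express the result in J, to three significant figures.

ΔU ≈ -1830 J

Constant volume ⇒ W = 0, so Q = ΔU = nCᵥΔT with Cᵥ = 3R/2 = 12.47 J/(mol·K).
At constant V, T₂/T₁ = P₂/P₁ ⇒ ΔT = T₁(P₂/P₁ − 1) = 578·(155/195 − 1) = -118.6 K.
ΔU = (1.24)(12.47)(-118.6) = -1833 J.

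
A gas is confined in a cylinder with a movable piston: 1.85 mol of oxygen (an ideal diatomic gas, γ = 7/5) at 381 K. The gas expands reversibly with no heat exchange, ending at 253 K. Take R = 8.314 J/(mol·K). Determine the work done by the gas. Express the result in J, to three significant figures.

Adiabatic ⇒ Q = 0, so W_by = −ΔU = nCᵥ(T₁ − T₂).
Cᵥ = 5R/2 = 20.79 J/(mol·K).
W = (1.85)(20.79)(381 − 253) = 4922 J.

W ≈ 4920 J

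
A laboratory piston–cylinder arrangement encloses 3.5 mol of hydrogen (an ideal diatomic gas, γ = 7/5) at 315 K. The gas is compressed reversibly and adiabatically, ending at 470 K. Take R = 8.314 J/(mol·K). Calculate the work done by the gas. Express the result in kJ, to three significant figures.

Adiabatic ⇒ Q = 0, so W_by = −ΔU = nCᵥ(T₁ − T₂).
Cᵥ = 5R/2 = 20.79 J/(mol·K).
W = (3.5)(20.79)(315 − 470) = -11276 J.

W ≈ -11.3 kJ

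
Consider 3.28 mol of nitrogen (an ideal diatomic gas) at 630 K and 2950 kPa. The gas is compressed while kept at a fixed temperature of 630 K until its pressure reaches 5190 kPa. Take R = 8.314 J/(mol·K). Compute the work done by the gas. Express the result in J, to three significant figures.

Isothermal process: W = nRT ln(V₂/V₁) = nRT ln(P₁/P₂).
W = (3.28)(8.314)(630) × ln(2950/5190)
  = 17180 × ln(0.5684) = 17180 × -0.5649
W_by_gas = -9706 J.

W ≈ -9710 J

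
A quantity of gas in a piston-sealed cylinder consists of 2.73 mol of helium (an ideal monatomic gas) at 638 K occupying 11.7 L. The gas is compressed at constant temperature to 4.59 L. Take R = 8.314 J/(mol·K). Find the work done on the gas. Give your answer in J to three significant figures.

Isothermal: W = nRT ln(V₂/V₁).
W = (2.73)(8.314)(638) × ln(4.59/11.7)
  = 14481 × -0.9357
W_by_gas = -13550 J; work on gas = −W_by = 13550 J.

W ≈ 13500 J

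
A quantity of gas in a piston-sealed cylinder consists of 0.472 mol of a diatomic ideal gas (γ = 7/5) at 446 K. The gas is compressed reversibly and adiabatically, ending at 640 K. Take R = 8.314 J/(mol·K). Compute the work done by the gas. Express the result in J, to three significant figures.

W ≈ -1900 J

Adiabatic ⇒ Q = 0, so W_by = −ΔU = nCᵥ(T₁ − T₂).
Cᵥ = 5R/2 = 20.79 J/(mol·K).
W = (0.472)(20.79)(446 − 640) = -1903 J.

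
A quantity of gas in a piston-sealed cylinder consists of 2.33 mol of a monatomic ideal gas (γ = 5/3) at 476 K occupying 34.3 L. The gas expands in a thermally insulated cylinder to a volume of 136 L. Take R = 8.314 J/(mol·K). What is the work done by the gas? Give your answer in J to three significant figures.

W ≈ 8310 J

Adiabatic: TV^(γ−1) = const with γ = 5/3.
T₂ = T₁ (V₁/V₂)^(γ−1) = 476 × (34.3/136)^0.667 = 476 × 0.3992 = 190 K.
W_by = nCᵥ(T₁ − T₂) = (2.33)(12.47)(476 − 190) = 8310 J.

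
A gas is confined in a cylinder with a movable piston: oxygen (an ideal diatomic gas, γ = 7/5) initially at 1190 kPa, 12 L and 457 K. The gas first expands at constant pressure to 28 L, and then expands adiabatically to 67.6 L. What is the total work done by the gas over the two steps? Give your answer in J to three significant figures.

Step 1 (isobaric): W = PΔV = (1190 kPa)(28 − 12 L) = 19040 J.
After step 1: P = 1190 kPa, V = 28 L, T = 1066 K.
Step 2 (adiabatic): W = (P₁V₁ − P₂V₂)/(γ−1) = (33320 − 23420)/0.4 = 24750 J.
W_total = 19040 + 24750 = 43790 J.

W_total ≈ 43800 J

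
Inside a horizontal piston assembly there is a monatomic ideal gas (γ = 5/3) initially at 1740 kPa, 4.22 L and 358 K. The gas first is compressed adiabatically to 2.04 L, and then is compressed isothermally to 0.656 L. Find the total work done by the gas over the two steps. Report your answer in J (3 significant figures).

Step 1 (adiabatic): W = (P₁V₁ − P₂V₂)/(γ−1) = (7343 − 11921)/0.667 = -6867 J.
After step 1: P = 5844 kPa, V = 2.04 L, T = 581.2 K.
Step 2 (isothermal): W = P₁V₁ ln(V₂/V₁) = (11921) ln(0.656/2.04) = -13525 J.
W_total = -6867 − 13525 = -20392 J.

W_total ≈ -20400 J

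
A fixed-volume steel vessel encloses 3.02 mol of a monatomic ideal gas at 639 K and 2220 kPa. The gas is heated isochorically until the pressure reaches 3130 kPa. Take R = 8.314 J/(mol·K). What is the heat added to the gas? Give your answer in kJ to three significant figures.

Q ≈ 9.87 kJ

Constant volume ⇒ W = 0, so Q = ΔU = nCᵥΔT with Cᵥ = 3R/2 = 12.47 J/(mol·K).
At constant V, T₂/T₁ = P₂/P₁ ⇒ ΔT = T₁(P₂/P₁ − 1) = 639·(3130/2220 − 1) = 261.9 K.
ΔU = (3.02)(12.47)(261.9) = 9865 J.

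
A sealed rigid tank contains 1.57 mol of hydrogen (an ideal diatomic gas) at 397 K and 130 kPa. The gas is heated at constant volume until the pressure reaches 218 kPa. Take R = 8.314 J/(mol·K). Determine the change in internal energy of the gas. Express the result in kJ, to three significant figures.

Constant volume ⇒ W = 0, so Q = ΔU = nCᵥΔT with Cᵥ = 5R/2 = 20.79 J/(mol·K).
At constant V, T₂/T₁ = P₂/P₁ ⇒ ΔT = T₁(P₂/P₁ − 1) = 397·(218/130 − 1) = 268.7 K.
ΔU = (1.57)(20.79)(268.7) = 8770 J.

ΔU ≈ 8.77 kJ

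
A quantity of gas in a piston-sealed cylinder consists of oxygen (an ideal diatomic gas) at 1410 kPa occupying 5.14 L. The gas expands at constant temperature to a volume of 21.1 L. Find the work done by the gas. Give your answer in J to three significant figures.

Isothermal: W = nRT ln(V₂/V₁) = P₁V₁ ln(V₂/V₁).
P₁V₁ = (1410 kPa)(5.14 L) = 7247 J.
W = 7247 × ln(21.1/5.14) = 7247 × 1.412
W_by_gas = 10235 J.

W ≈ 10200 J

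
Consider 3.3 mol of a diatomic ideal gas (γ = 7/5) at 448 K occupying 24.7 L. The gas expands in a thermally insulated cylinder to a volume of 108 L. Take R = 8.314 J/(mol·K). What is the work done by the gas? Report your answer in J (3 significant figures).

W ≈ 13700 J

Adiabatic: TV^(γ−1) = const with γ = 7/5.
T₂ = T₁ (V₁/V₂)^(γ−1) = 448 × (24.7/108)^0.4 = 448 × 0.5543 = 248.3 K.
W_by = nCᵥ(T₁ − T₂) = (3.3)(20.79)(448 − 248.3) = 13697 J.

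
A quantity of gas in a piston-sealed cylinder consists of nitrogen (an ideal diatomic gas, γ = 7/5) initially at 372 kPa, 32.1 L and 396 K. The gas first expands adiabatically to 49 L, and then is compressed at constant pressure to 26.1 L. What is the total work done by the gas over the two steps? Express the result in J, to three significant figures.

Step 1 (adiabatic): W = (P₁V₁ − P₂V₂)/(γ−1) = (11941 − 10083)/0.4 = 4647 J.
After step 1: P = 205.8 kPa, V = 49 L, T = 334.4 K.
Step 2 (isobaric): W = PΔV = (205.8 kPa)(26.1 − 49 L) = -4712 J.
W_total = 4647 − 4712 = -65.5 J.

W_total ≈ -65.5 J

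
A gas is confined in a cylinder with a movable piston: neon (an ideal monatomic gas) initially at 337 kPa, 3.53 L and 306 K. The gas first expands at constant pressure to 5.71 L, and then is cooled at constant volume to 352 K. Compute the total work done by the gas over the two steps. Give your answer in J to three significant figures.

Step 1 (isobaric): W = PΔV = (337 kPa)(5.71 − 3.53 L) = 734.7 J.
Step 2 (isochoric): W = 0 (constant volume).
W_total = 734.7 + 0 = 734.7 J.

W_total ≈ 735 J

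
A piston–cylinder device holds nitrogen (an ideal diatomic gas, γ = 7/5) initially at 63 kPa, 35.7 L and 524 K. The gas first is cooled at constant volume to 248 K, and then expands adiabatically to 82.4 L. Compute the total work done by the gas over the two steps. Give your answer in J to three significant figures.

W_total ≈ 757 J

Step 1 (isochoric): W = 0 (constant volume).
After step 1: P = 29.82 kPa (V unchanged).
Step 2 (adiabatic): W = (P₁V₁ − P₂V₂)/(γ−1) = (1064 − 761.8)/0.4 = 756.7 J.
W_total = 0 + 756.7 = 756.7 J.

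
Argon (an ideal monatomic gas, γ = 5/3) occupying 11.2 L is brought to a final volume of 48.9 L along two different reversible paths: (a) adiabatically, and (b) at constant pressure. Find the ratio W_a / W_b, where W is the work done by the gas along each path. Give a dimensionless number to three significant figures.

Path (a) adiabatic: W = P₁V₁(1 − (V₁/V₂)^(γ−1))/(γ−1) → W_a/(P₁V₁) = 0.9385.
Path (b) isobaric: W = P₁(V₂ − V₁) → W_b/(P₁V₁) = 3.366.
W_a / W_b = 0.9385 / 3.366 = 0.2788.

W_a / W_b ≈ 0.279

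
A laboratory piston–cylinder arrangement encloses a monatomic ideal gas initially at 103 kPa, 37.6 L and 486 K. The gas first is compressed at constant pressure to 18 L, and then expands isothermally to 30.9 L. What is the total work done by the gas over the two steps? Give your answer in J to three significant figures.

Step 1 (isobaric): W = PΔV = (103 kPa)(18 − 37.6 L) = -2019 J.
After step 1: P = 103 kPa, V = 18 L, T = 232.7 K.
Step 2 (isothermal): W = P₁V₁ ln(V₂/V₁) = (1854) ln(30.9/18) = 1002 J.
W_total = -2019 + 1002 = -1017 J.

W_total ≈ -1020 J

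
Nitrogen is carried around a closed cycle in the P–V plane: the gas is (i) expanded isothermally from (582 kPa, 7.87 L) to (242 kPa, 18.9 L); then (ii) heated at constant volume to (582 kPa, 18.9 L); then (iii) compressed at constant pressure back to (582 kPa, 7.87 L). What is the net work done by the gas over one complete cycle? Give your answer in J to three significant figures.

W_net ≈ -2410 J

Leg (i): W = PᵢVᵢ ln(V_f/Vᵢ) = (4580) ln(18.9/7.87) = 4013 J.
Leg (ii): W = 0.
Leg (iii): W = PΔV = (582)(7.87 − 18.9) = -6419 J.
W_net = 4013 − 6419 = -2407 J.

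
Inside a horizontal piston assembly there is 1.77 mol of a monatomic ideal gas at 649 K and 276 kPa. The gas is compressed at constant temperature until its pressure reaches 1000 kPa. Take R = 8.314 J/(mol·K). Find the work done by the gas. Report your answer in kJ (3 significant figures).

W ≈ -12.3 kJ

Isothermal process: W = nRT ln(V₂/V₁) = nRT ln(P₁/P₂).
W = (1.77)(8.314)(649) × ln(276/1000)
  = 9551 × ln(0.276) = 9551 × -1.287
W_by_gas = -12295 J.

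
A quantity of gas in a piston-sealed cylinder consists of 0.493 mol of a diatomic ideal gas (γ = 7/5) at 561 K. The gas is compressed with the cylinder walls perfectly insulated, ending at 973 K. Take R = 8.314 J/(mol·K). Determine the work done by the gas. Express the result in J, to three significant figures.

Adiabatic ⇒ Q = 0, so W_by = −ΔU = nCᵥ(T₁ − T₂).
Cᵥ = 5R/2 = 20.79 J/(mol·K).
W = (0.493)(20.79)(561 − 973) = -4222 J.

W ≈ -4220 J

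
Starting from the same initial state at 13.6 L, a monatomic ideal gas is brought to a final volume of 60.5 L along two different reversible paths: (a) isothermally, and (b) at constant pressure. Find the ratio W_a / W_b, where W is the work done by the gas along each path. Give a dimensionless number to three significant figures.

Path (a) isothermal: W = P₁V₁ ln(V₂/V₁) → W_a/(P₁V₁) = 1.493.
Path (b) isobaric: W = P₁(V₂ − V₁) → W_b/(P₁V₁) = 3.449.
W_a / W_b = 1.493 / 3.449 = 0.4328.

W_a / W_b ≈ 0.433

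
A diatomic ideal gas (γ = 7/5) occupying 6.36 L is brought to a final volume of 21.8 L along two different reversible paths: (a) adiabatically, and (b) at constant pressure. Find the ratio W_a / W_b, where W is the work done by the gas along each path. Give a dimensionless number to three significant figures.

W_a / W_b ≈ 0.401

Path (a) adiabatic: W = P₁V₁(1 − (V₁/V₂)^(γ−1))/(γ−1) → W_a/(P₁V₁) = 0.9726.
Path (b) isobaric: W = P₁(V₂ − V₁) → W_b/(P₁V₁) = 2.428.
W_a / W_b = 0.9726 / 2.428 = 0.4006.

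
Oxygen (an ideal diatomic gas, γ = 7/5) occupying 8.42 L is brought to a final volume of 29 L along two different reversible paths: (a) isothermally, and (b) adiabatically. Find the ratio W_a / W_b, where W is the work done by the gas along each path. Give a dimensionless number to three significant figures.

Path (a) isothermal: W = P₁V₁ ln(V₂/V₁) → W_a/(P₁V₁) = 1.237.
Path (b) adiabatic: W = P₁V₁(1 − (V₁/V₂)^(γ−1))/(γ−1) → W_b/(P₁V₁) = 0.9756.
W_a / W_b = 1.237 / 0.9756 = 1.268.

W_a / W_b ≈ 1.27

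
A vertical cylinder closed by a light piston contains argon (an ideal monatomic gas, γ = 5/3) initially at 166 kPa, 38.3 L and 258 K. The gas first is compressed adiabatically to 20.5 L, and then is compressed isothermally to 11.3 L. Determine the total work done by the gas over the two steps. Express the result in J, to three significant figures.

Step 1 (adiabatic): W = (P₁V₁ − P₂V₂)/(γ−1) = (6358 − 9644)/0.667 = -4930 J.
After step 1: P = 470.5 kPa, V = 20.5 L, T = 391.4 K.
Step 2 (isothermal): W = P₁V₁ ln(V₂/V₁) = (9644) ln(11.3/20.5) = -5744 J.
W_total = -4930 − 5744 = -10674 J.

W_total ≈ -10700 J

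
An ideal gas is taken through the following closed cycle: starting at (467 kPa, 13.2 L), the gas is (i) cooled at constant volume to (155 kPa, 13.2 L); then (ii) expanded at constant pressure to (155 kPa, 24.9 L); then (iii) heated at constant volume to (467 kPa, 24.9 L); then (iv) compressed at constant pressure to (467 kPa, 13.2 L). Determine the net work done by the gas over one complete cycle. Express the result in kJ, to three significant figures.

W_net ≈ -3.65 kJ

Constant-volume legs do no work.
W(ii) = (155)(24.9 − 13.2) = 1814 J; W(iv) = (467)(13.2 − 24.9) = -5464 J.
W_net = 1814 − 5464 = -3650 J (the counter-clockwise enclosed area).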